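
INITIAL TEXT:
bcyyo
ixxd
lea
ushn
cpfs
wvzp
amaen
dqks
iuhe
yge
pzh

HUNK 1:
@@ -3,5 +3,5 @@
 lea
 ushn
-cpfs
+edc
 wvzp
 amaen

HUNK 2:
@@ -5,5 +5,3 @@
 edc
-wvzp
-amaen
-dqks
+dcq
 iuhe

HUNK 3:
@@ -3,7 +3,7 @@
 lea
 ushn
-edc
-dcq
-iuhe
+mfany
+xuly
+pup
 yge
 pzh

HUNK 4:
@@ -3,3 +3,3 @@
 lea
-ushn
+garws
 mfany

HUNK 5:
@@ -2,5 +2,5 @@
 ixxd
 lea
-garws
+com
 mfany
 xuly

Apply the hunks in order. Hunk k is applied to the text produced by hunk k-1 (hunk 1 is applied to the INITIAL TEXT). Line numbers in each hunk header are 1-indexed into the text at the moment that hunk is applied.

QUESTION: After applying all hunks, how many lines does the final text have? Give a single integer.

Hunk 1: at line 3 remove [cpfs] add [edc] -> 11 lines: bcyyo ixxd lea ushn edc wvzp amaen dqks iuhe yge pzh
Hunk 2: at line 5 remove [wvzp,amaen,dqks] add [dcq] -> 9 lines: bcyyo ixxd lea ushn edc dcq iuhe yge pzh
Hunk 3: at line 3 remove [edc,dcq,iuhe] add [mfany,xuly,pup] -> 9 lines: bcyyo ixxd lea ushn mfany xuly pup yge pzh
Hunk 4: at line 3 remove [ushn] add [garws] -> 9 lines: bcyyo ixxd lea garws mfany xuly pup yge pzh
Hunk 5: at line 2 remove [garws] add [com] -> 9 lines: bcyyo ixxd lea com mfany xuly pup yge pzh
Final line count: 9

Answer: 9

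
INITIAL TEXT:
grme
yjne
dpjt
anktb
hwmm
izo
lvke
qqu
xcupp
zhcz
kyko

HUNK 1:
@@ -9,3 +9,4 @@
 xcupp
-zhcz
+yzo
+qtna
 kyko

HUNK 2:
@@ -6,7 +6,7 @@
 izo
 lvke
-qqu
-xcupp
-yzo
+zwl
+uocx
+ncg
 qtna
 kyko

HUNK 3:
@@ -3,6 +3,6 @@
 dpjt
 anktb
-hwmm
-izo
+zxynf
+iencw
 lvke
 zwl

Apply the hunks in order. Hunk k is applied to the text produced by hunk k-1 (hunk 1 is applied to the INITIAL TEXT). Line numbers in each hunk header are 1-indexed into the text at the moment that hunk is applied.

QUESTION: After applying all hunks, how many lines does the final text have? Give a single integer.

Hunk 1: at line 9 remove [zhcz] add [yzo,qtna] -> 12 lines: grme yjne dpjt anktb hwmm izo lvke qqu xcupp yzo qtna kyko
Hunk 2: at line 6 remove [qqu,xcupp,yzo] add [zwl,uocx,ncg] -> 12 lines: grme yjne dpjt anktb hwmm izo lvke zwl uocx ncg qtna kyko
Hunk 3: at line 3 remove [hwmm,izo] add [zxynf,iencw] -> 12 lines: grme yjne dpjt anktb zxynf iencw lvke zwl uocx ncg qtna kyko
Final line count: 12

Answer: 12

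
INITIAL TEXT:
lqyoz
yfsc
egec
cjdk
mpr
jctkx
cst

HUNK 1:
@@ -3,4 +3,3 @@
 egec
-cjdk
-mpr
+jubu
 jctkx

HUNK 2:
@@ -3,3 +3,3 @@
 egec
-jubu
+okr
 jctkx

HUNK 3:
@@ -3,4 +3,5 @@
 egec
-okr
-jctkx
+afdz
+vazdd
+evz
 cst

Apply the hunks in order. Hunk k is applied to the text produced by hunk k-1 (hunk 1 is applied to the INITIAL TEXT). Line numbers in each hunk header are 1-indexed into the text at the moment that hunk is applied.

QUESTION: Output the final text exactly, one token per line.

Answer: lqyoz
yfsc
egec
afdz
vazdd
evz
cst

Derivation:
Hunk 1: at line 3 remove [cjdk,mpr] add [jubu] -> 6 lines: lqyoz yfsc egec jubu jctkx cst
Hunk 2: at line 3 remove [jubu] add [okr] -> 6 lines: lqyoz yfsc egec okr jctkx cst
Hunk 3: at line 3 remove [okr,jctkx] add [afdz,vazdd,evz] -> 7 lines: lqyoz yfsc egec afdz vazdd evz cst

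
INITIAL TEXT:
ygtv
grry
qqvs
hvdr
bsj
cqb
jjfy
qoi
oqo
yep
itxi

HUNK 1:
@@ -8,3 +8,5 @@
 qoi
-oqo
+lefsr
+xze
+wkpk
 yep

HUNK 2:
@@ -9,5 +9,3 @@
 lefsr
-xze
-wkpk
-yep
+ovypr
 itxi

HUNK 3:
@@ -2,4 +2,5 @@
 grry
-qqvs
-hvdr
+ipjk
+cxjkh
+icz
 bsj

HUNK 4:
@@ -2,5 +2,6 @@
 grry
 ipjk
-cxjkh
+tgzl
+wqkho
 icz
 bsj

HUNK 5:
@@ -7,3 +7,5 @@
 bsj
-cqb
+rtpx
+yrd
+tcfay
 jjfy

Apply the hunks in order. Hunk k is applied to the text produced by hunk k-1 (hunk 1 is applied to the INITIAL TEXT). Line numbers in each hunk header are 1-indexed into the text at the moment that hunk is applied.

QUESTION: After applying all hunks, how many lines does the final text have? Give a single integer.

Hunk 1: at line 8 remove [oqo] add [lefsr,xze,wkpk] -> 13 lines: ygtv grry qqvs hvdr bsj cqb jjfy qoi lefsr xze wkpk yep itxi
Hunk 2: at line 9 remove [xze,wkpk,yep] add [ovypr] -> 11 lines: ygtv grry qqvs hvdr bsj cqb jjfy qoi lefsr ovypr itxi
Hunk 3: at line 2 remove [qqvs,hvdr] add [ipjk,cxjkh,icz] -> 12 lines: ygtv grry ipjk cxjkh icz bsj cqb jjfy qoi lefsr ovypr itxi
Hunk 4: at line 2 remove [cxjkh] add [tgzl,wqkho] -> 13 lines: ygtv grry ipjk tgzl wqkho icz bsj cqb jjfy qoi lefsr ovypr itxi
Hunk 5: at line 7 remove [cqb] add [rtpx,yrd,tcfay] -> 15 lines: ygtv grry ipjk tgzl wqkho icz bsj rtpx yrd tcfay jjfy qoi lefsr ovypr itxi
Final line count: 15

Answer: 15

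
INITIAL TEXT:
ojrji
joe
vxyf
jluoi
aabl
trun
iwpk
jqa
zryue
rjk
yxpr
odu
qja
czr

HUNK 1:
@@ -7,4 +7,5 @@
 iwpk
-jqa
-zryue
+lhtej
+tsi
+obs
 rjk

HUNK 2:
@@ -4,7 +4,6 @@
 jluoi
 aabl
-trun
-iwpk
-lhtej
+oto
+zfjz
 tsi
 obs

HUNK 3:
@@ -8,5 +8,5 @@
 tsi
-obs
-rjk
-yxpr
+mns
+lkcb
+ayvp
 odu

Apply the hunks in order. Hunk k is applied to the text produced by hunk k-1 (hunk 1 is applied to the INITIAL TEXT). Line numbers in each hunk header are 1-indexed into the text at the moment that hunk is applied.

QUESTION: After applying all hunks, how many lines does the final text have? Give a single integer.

Hunk 1: at line 7 remove [jqa,zryue] add [lhtej,tsi,obs] -> 15 lines: ojrji joe vxyf jluoi aabl trun iwpk lhtej tsi obs rjk yxpr odu qja czr
Hunk 2: at line 4 remove [trun,iwpk,lhtej] add [oto,zfjz] -> 14 lines: ojrji joe vxyf jluoi aabl oto zfjz tsi obs rjk yxpr odu qja czr
Hunk 3: at line 8 remove [obs,rjk,yxpr] add [mns,lkcb,ayvp] -> 14 lines: ojrji joe vxyf jluoi aabl oto zfjz tsi mns lkcb ayvp odu qja czr
Final line count: 14

Answer: 14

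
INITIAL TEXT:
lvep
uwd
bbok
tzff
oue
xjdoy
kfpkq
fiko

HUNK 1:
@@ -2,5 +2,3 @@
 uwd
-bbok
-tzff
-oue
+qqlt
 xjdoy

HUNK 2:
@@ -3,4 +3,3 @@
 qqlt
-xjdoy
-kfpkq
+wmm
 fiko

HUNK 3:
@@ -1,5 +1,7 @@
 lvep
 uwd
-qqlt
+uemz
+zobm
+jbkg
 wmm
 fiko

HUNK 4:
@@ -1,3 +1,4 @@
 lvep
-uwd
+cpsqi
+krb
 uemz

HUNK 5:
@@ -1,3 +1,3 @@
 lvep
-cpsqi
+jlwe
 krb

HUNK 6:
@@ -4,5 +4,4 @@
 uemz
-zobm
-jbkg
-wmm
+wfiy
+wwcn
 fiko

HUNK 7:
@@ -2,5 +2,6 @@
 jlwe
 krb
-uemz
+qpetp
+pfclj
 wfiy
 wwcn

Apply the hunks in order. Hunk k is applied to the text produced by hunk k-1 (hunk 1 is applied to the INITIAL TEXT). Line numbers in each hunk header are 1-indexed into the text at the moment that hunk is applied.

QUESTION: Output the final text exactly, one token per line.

Answer: lvep
jlwe
krb
qpetp
pfclj
wfiy
wwcn
fiko

Derivation:
Hunk 1: at line 2 remove [bbok,tzff,oue] add [qqlt] -> 6 lines: lvep uwd qqlt xjdoy kfpkq fiko
Hunk 2: at line 3 remove [xjdoy,kfpkq] add [wmm] -> 5 lines: lvep uwd qqlt wmm fiko
Hunk 3: at line 1 remove [qqlt] add [uemz,zobm,jbkg] -> 7 lines: lvep uwd uemz zobm jbkg wmm fiko
Hunk 4: at line 1 remove [uwd] add [cpsqi,krb] -> 8 lines: lvep cpsqi krb uemz zobm jbkg wmm fiko
Hunk 5: at line 1 remove [cpsqi] add [jlwe] -> 8 lines: lvep jlwe krb uemz zobm jbkg wmm fiko
Hunk 6: at line 4 remove [zobm,jbkg,wmm] add [wfiy,wwcn] -> 7 lines: lvep jlwe krb uemz wfiy wwcn fiko
Hunk 7: at line 2 remove [uemz] add [qpetp,pfclj] -> 8 lines: lvep jlwe krb qpetp pfclj wfiy wwcn fiko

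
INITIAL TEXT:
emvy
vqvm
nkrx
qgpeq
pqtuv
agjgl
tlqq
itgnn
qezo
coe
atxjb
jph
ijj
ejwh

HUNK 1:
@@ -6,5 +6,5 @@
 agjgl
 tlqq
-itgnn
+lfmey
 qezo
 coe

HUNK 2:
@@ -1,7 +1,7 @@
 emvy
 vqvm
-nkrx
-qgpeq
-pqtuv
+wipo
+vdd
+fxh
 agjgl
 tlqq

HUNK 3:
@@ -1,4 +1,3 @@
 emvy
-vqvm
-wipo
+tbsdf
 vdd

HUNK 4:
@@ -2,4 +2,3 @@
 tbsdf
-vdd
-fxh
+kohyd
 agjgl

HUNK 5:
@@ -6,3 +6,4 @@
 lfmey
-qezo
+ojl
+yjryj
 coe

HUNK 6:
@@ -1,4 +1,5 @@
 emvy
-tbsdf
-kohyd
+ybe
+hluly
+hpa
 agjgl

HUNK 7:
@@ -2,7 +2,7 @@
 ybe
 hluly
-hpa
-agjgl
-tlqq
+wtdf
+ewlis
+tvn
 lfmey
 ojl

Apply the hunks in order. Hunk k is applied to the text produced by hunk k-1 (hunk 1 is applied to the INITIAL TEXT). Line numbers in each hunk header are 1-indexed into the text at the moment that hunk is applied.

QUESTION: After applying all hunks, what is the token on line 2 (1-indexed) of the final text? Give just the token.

Hunk 1: at line 6 remove [itgnn] add [lfmey] -> 14 lines: emvy vqvm nkrx qgpeq pqtuv agjgl tlqq lfmey qezo coe atxjb jph ijj ejwh
Hunk 2: at line 1 remove [nkrx,qgpeq,pqtuv] add [wipo,vdd,fxh] -> 14 lines: emvy vqvm wipo vdd fxh agjgl tlqq lfmey qezo coe atxjb jph ijj ejwh
Hunk 3: at line 1 remove [vqvm,wipo] add [tbsdf] -> 13 lines: emvy tbsdf vdd fxh agjgl tlqq lfmey qezo coe atxjb jph ijj ejwh
Hunk 4: at line 2 remove [vdd,fxh] add [kohyd] -> 12 lines: emvy tbsdf kohyd agjgl tlqq lfmey qezo coe atxjb jph ijj ejwh
Hunk 5: at line 6 remove [qezo] add [ojl,yjryj] -> 13 lines: emvy tbsdf kohyd agjgl tlqq lfmey ojl yjryj coe atxjb jph ijj ejwh
Hunk 6: at line 1 remove [tbsdf,kohyd] add [ybe,hluly,hpa] -> 14 lines: emvy ybe hluly hpa agjgl tlqq lfmey ojl yjryj coe atxjb jph ijj ejwh
Hunk 7: at line 2 remove [hpa,agjgl,tlqq] add [wtdf,ewlis,tvn] -> 14 lines: emvy ybe hluly wtdf ewlis tvn lfmey ojl yjryj coe atxjb jph ijj ejwh
Final line 2: ybe

Answer: ybe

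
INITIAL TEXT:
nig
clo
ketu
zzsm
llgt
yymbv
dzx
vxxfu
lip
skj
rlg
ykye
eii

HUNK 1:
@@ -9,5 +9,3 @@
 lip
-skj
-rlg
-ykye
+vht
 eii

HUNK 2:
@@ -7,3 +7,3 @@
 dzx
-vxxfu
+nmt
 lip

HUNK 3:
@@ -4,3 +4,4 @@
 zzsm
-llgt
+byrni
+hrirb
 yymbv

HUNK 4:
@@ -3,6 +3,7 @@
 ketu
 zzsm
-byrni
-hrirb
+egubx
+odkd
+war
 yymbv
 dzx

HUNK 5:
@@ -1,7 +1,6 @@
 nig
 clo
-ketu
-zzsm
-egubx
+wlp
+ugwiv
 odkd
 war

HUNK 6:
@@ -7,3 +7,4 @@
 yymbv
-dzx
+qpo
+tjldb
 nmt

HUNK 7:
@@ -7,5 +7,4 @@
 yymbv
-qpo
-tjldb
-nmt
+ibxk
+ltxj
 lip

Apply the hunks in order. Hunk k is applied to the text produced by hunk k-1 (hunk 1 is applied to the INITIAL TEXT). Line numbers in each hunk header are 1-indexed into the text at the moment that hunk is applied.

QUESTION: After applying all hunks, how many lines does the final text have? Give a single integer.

Answer: 12

Derivation:
Hunk 1: at line 9 remove [skj,rlg,ykye] add [vht] -> 11 lines: nig clo ketu zzsm llgt yymbv dzx vxxfu lip vht eii
Hunk 2: at line 7 remove [vxxfu] add [nmt] -> 11 lines: nig clo ketu zzsm llgt yymbv dzx nmt lip vht eii
Hunk 3: at line 4 remove [llgt] add [byrni,hrirb] -> 12 lines: nig clo ketu zzsm byrni hrirb yymbv dzx nmt lip vht eii
Hunk 4: at line 3 remove [byrni,hrirb] add [egubx,odkd,war] -> 13 lines: nig clo ketu zzsm egubx odkd war yymbv dzx nmt lip vht eii
Hunk 5: at line 1 remove [ketu,zzsm,egubx] add [wlp,ugwiv] -> 12 lines: nig clo wlp ugwiv odkd war yymbv dzx nmt lip vht eii
Hunk 6: at line 7 remove [dzx] add [qpo,tjldb] -> 13 lines: nig clo wlp ugwiv odkd war yymbv qpo tjldb nmt lip vht eii
Hunk 7: at line 7 remove [qpo,tjldb,nmt] add [ibxk,ltxj] -> 12 lines: nig clo wlp ugwiv odkd war yymbv ibxk ltxj lip vht eii
Final line count: 12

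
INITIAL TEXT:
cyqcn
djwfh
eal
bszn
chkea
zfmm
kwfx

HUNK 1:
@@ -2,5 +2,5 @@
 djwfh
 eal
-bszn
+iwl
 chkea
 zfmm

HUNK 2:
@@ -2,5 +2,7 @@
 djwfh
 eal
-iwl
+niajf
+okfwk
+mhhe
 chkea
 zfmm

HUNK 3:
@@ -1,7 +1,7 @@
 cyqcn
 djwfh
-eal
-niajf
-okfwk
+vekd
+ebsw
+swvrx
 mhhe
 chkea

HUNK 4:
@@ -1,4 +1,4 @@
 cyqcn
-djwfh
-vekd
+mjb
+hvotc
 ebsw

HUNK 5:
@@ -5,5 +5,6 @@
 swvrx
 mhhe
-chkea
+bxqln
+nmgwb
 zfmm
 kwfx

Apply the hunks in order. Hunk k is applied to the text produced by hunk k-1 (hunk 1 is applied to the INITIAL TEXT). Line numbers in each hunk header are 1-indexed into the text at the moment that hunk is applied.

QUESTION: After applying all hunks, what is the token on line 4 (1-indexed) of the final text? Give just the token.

Hunk 1: at line 2 remove [bszn] add [iwl] -> 7 lines: cyqcn djwfh eal iwl chkea zfmm kwfx
Hunk 2: at line 2 remove [iwl] add [niajf,okfwk,mhhe] -> 9 lines: cyqcn djwfh eal niajf okfwk mhhe chkea zfmm kwfx
Hunk 3: at line 1 remove [eal,niajf,okfwk] add [vekd,ebsw,swvrx] -> 9 lines: cyqcn djwfh vekd ebsw swvrx mhhe chkea zfmm kwfx
Hunk 4: at line 1 remove [djwfh,vekd] add [mjb,hvotc] -> 9 lines: cyqcn mjb hvotc ebsw swvrx mhhe chkea zfmm kwfx
Hunk 5: at line 5 remove [chkea] add [bxqln,nmgwb] -> 10 lines: cyqcn mjb hvotc ebsw swvrx mhhe bxqln nmgwb zfmm kwfx
Final line 4: ebsw

Answer: ebsw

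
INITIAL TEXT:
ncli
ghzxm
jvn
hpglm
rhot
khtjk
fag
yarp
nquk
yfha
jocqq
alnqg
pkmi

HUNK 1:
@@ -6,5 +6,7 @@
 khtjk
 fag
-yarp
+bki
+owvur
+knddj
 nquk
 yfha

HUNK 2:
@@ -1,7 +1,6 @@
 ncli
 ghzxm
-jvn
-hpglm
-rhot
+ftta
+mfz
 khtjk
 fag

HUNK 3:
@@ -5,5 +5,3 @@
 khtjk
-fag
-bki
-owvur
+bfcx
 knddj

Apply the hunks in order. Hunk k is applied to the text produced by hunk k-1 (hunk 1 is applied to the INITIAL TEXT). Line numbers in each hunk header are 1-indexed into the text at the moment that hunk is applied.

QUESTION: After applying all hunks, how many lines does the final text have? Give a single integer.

Answer: 12

Derivation:
Hunk 1: at line 6 remove [yarp] add [bki,owvur,knddj] -> 15 lines: ncli ghzxm jvn hpglm rhot khtjk fag bki owvur knddj nquk yfha jocqq alnqg pkmi
Hunk 2: at line 1 remove [jvn,hpglm,rhot] add [ftta,mfz] -> 14 lines: ncli ghzxm ftta mfz khtjk fag bki owvur knddj nquk yfha jocqq alnqg pkmi
Hunk 3: at line 5 remove [fag,bki,owvur] add [bfcx] -> 12 lines: ncli ghzxm ftta mfz khtjk bfcx knddj nquk yfha jocqq alnqg pkmi
Final line count: 12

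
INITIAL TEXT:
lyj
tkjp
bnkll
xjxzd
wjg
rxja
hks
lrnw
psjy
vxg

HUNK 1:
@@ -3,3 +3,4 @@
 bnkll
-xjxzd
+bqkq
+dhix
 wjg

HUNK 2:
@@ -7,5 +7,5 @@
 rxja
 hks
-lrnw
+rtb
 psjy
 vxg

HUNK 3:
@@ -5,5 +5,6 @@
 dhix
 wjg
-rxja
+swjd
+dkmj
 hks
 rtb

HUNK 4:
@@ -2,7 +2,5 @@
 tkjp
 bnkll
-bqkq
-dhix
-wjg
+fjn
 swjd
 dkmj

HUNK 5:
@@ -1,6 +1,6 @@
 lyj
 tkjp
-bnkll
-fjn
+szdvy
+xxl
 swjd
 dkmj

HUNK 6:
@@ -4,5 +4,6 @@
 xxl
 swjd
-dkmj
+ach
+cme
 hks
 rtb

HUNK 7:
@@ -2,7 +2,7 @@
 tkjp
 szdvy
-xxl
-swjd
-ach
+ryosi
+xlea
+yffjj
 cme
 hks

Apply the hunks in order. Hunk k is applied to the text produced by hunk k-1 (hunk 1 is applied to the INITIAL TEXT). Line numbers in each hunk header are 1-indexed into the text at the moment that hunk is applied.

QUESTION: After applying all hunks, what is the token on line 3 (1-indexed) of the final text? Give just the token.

Answer: szdvy

Derivation:
Hunk 1: at line 3 remove [xjxzd] add [bqkq,dhix] -> 11 lines: lyj tkjp bnkll bqkq dhix wjg rxja hks lrnw psjy vxg
Hunk 2: at line 7 remove [lrnw] add [rtb] -> 11 lines: lyj tkjp bnkll bqkq dhix wjg rxja hks rtb psjy vxg
Hunk 3: at line 5 remove [rxja] add [swjd,dkmj] -> 12 lines: lyj tkjp bnkll bqkq dhix wjg swjd dkmj hks rtb psjy vxg
Hunk 4: at line 2 remove [bqkq,dhix,wjg] add [fjn] -> 10 lines: lyj tkjp bnkll fjn swjd dkmj hks rtb psjy vxg
Hunk 5: at line 1 remove [bnkll,fjn] add [szdvy,xxl] -> 10 lines: lyj tkjp szdvy xxl swjd dkmj hks rtb psjy vxg
Hunk 6: at line 4 remove [dkmj] add [ach,cme] -> 11 lines: lyj tkjp szdvy xxl swjd ach cme hks rtb psjy vxg
Hunk 7: at line 2 remove [xxl,swjd,ach] add [ryosi,xlea,yffjj] -> 11 lines: lyj tkjp szdvy ryosi xlea yffjj cme hks rtb psjy vxg
Final line 3: szdvy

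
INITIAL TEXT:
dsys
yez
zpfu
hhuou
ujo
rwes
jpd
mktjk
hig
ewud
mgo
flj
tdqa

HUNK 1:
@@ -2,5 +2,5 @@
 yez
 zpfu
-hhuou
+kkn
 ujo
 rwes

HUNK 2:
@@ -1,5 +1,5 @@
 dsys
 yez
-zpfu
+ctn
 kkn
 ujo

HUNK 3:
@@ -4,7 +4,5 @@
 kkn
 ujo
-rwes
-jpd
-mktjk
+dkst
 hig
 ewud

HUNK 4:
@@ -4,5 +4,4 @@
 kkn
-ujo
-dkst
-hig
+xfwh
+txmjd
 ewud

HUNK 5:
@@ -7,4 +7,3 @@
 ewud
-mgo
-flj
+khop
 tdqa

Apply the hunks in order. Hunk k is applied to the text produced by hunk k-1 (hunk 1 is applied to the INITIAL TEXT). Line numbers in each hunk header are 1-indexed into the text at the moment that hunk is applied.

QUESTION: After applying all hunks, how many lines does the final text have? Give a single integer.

Answer: 9

Derivation:
Hunk 1: at line 2 remove [hhuou] add [kkn] -> 13 lines: dsys yez zpfu kkn ujo rwes jpd mktjk hig ewud mgo flj tdqa
Hunk 2: at line 1 remove [zpfu] add [ctn] -> 13 lines: dsys yez ctn kkn ujo rwes jpd mktjk hig ewud mgo flj tdqa
Hunk 3: at line 4 remove [rwes,jpd,mktjk] add [dkst] -> 11 lines: dsys yez ctn kkn ujo dkst hig ewud mgo flj tdqa
Hunk 4: at line 4 remove [ujo,dkst,hig] add [xfwh,txmjd] -> 10 lines: dsys yez ctn kkn xfwh txmjd ewud mgo flj tdqa
Hunk 5: at line 7 remove [mgo,flj] add [khop] -> 9 lines: dsys yez ctn kkn xfwh txmjd ewud khop tdqa
Final line count: 9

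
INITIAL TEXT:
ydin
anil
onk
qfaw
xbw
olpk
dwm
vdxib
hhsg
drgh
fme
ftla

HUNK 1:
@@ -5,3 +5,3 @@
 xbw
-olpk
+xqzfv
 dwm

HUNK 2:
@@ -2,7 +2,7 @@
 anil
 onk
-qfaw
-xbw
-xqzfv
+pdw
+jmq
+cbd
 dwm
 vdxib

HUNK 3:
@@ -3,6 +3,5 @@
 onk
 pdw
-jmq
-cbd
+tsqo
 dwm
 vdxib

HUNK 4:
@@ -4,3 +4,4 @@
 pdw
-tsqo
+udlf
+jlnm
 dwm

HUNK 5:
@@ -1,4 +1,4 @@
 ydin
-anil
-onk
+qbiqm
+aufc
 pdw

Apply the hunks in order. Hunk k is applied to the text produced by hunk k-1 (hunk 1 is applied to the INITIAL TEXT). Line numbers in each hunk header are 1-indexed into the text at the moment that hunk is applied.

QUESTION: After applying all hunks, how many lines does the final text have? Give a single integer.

Hunk 1: at line 5 remove [olpk] add [xqzfv] -> 12 lines: ydin anil onk qfaw xbw xqzfv dwm vdxib hhsg drgh fme ftla
Hunk 2: at line 2 remove [qfaw,xbw,xqzfv] add [pdw,jmq,cbd] -> 12 lines: ydin anil onk pdw jmq cbd dwm vdxib hhsg drgh fme ftla
Hunk 3: at line 3 remove [jmq,cbd] add [tsqo] -> 11 lines: ydin anil onk pdw tsqo dwm vdxib hhsg drgh fme ftla
Hunk 4: at line 4 remove [tsqo] add [udlf,jlnm] -> 12 lines: ydin anil onk pdw udlf jlnm dwm vdxib hhsg drgh fme ftla
Hunk 5: at line 1 remove [anil,onk] add [qbiqm,aufc] -> 12 lines: ydin qbiqm aufc pdw udlf jlnm dwm vdxib hhsg drgh fme ftla
Final line count: 12

Answer: 12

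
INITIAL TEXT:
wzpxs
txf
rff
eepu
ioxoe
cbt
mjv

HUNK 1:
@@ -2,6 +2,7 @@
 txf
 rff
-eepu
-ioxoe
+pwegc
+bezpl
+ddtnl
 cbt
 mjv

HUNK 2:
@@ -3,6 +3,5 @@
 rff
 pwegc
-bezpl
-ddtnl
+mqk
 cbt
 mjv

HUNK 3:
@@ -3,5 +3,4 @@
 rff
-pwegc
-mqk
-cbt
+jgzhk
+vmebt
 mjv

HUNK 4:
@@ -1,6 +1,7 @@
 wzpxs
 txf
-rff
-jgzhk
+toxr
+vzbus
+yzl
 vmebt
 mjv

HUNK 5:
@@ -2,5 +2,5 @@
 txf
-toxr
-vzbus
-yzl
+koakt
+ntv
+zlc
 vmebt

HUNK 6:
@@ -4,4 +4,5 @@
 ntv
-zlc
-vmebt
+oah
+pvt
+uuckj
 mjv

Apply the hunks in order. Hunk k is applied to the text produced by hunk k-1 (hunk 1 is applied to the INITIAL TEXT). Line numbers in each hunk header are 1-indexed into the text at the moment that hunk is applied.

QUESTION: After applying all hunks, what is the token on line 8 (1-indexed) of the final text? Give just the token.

Hunk 1: at line 2 remove [eepu,ioxoe] add [pwegc,bezpl,ddtnl] -> 8 lines: wzpxs txf rff pwegc bezpl ddtnl cbt mjv
Hunk 2: at line 3 remove [bezpl,ddtnl] add [mqk] -> 7 lines: wzpxs txf rff pwegc mqk cbt mjv
Hunk 3: at line 3 remove [pwegc,mqk,cbt] add [jgzhk,vmebt] -> 6 lines: wzpxs txf rff jgzhk vmebt mjv
Hunk 4: at line 1 remove [rff,jgzhk] add [toxr,vzbus,yzl] -> 7 lines: wzpxs txf toxr vzbus yzl vmebt mjv
Hunk 5: at line 2 remove [toxr,vzbus,yzl] add [koakt,ntv,zlc] -> 7 lines: wzpxs txf koakt ntv zlc vmebt mjv
Hunk 6: at line 4 remove [zlc,vmebt] add [oah,pvt,uuckj] -> 8 lines: wzpxs txf koakt ntv oah pvt uuckj mjv
Final line 8: mjv

Answer: mjv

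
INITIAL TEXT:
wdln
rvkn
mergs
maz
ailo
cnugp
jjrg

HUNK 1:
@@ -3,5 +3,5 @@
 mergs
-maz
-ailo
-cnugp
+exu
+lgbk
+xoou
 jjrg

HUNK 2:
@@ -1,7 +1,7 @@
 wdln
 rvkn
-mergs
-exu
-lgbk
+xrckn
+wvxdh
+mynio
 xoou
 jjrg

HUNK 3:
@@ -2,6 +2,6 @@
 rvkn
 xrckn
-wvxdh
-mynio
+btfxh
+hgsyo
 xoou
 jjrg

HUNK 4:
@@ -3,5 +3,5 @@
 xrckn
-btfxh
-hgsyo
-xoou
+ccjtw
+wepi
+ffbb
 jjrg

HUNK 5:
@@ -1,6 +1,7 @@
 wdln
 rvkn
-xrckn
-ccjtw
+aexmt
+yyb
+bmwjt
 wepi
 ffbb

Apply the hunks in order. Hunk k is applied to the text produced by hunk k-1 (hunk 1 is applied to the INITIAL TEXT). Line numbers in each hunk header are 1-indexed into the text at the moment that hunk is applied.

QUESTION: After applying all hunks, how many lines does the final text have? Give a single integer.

Hunk 1: at line 3 remove [maz,ailo,cnugp] add [exu,lgbk,xoou] -> 7 lines: wdln rvkn mergs exu lgbk xoou jjrg
Hunk 2: at line 1 remove [mergs,exu,lgbk] add [xrckn,wvxdh,mynio] -> 7 lines: wdln rvkn xrckn wvxdh mynio xoou jjrg
Hunk 3: at line 2 remove [wvxdh,mynio] add [btfxh,hgsyo] -> 7 lines: wdln rvkn xrckn btfxh hgsyo xoou jjrg
Hunk 4: at line 3 remove [btfxh,hgsyo,xoou] add [ccjtw,wepi,ffbb] -> 7 lines: wdln rvkn xrckn ccjtw wepi ffbb jjrg
Hunk 5: at line 1 remove [xrckn,ccjtw] add [aexmt,yyb,bmwjt] -> 8 lines: wdln rvkn aexmt yyb bmwjt wepi ffbb jjrg
Final line count: 8

Answer: 8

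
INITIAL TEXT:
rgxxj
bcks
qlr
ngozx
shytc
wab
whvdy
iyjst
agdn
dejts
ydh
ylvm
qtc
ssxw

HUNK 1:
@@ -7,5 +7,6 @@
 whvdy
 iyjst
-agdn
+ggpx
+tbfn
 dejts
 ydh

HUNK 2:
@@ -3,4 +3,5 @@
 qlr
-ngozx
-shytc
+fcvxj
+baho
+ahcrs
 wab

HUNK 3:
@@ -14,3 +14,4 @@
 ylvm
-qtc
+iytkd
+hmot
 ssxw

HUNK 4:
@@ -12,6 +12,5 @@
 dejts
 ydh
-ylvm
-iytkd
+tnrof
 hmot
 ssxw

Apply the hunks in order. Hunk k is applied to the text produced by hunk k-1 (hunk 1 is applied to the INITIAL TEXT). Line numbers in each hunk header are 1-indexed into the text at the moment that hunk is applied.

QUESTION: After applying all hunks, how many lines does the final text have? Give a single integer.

Answer: 16

Derivation:
Hunk 1: at line 7 remove [agdn] add [ggpx,tbfn] -> 15 lines: rgxxj bcks qlr ngozx shytc wab whvdy iyjst ggpx tbfn dejts ydh ylvm qtc ssxw
Hunk 2: at line 3 remove [ngozx,shytc] add [fcvxj,baho,ahcrs] -> 16 lines: rgxxj bcks qlr fcvxj baho ahcrs wab whvdy iyjst ggpx tbfn dejts ydh ylvm qtc ssxw
Hunk 3: at line 14 remove [qtc] add [iytkd,hmot] -> 17 lines: rgxxj bcks qlr fcvxj baho ahcrs wab whvdy iyjst ggpx tbfn dejts ydh ylvm iytkd hmot ssxw
Hunk 4: at line 12 remove [ylvm,iytkd] add [tnrof] -> 16 lines: rgxxj bcks qlr fcvxj baho ahcrs wab whvdy iyjst ggpx tbfn dejts ydh tnrof hmot ssxw
Final line count: 16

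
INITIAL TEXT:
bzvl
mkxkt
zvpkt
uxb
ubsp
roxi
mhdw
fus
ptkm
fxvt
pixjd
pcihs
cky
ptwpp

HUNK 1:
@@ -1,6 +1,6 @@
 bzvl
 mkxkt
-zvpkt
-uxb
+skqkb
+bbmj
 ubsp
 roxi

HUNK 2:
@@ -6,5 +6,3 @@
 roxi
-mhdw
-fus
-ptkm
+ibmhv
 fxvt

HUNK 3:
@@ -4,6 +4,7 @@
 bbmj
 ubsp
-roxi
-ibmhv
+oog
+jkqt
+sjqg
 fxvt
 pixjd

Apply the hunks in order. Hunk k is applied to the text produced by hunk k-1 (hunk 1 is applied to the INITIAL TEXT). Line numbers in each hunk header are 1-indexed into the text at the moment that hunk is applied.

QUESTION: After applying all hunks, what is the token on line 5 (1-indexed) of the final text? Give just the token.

Hunk 1: at line 1 remove [zvpkt,uxb] add [skqkb,bbmj] -> 14 lines: bzvl mkxkt skqkb bbmj ubsp roxi mhdw fus ptkm fxvt pixjd pcihs cky ptwpp
Hunk 2: at line 6 remove [mhdw,fus,ptkm] add [ibmhv] -> 12 lines: bzvl mkxkt skqkb bbmj ubsp roxi ibmhv fxvt pixjd pcihs cky ptwpp
Hunk 3: at line 4 remove [roxi,ibmhv] add [oog,jkqt,sjqg] -> 13 lines: bzvl mkxkt skqkb bbmj ubsp oog jkqt sjqg fxvt pixjd pcihs cky ptwpp
Final line 5: ubsp

Answer: ubsp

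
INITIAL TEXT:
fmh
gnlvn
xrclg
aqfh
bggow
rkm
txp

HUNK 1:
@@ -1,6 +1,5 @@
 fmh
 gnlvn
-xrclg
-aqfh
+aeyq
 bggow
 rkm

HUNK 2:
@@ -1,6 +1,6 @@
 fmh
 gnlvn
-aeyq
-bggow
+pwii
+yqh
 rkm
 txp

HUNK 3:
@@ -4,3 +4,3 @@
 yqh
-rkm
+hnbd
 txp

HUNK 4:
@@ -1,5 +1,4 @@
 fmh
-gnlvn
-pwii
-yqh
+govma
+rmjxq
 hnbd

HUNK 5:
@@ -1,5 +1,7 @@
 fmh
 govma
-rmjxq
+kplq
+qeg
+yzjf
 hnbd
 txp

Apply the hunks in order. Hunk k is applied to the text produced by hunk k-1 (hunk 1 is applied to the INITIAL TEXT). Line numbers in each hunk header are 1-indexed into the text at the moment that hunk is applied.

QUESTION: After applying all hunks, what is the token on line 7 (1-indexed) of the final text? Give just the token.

Hunk 1: at line 1 remove [xrclg,aqfh] add [aeyq] -> 6 lines: fmh gnlvn aeyq bggow rkm txp
Hunk 2: at line 1 remove [aeyq,bggow] add [pwii,yqh] -> 6 lines: fmh gnlvn pwii yqh rkm txp
Hunk 3: at line 4 remove [rkm] add [hnbd] -> 6 lines: fmh gnlvn pwii yqh hnbd txp
Hunk 4: at line 1 remove [gnlvn,pwii,yqh] add [govma,rmjxq] -> 5 lines: fmh govma rmjxq hnbd txp
Hunk 5: at line 1 remove [rmjxq] add [kplq,qeg,yzjf] -> 7 lines: fmh govma kplq qeg yzjf hnbd txp
Final line 7: txp

Answer: txp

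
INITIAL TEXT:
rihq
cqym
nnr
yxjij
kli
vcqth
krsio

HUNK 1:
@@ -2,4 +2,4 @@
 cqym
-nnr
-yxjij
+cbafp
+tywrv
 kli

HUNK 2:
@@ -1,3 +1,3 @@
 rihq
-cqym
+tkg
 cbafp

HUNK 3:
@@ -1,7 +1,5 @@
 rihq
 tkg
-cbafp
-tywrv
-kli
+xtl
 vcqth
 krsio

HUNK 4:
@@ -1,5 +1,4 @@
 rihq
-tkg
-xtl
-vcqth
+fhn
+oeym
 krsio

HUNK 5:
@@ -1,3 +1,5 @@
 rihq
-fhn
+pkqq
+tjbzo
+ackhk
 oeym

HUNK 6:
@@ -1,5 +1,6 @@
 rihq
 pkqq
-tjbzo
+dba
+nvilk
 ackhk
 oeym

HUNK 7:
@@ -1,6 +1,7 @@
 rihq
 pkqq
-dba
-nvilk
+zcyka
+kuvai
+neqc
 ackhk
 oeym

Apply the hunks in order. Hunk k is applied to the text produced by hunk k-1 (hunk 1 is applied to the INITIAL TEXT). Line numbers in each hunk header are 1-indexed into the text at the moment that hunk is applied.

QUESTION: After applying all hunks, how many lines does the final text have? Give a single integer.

Answer: 8

Derivation:
Hunk 1: at line 2 remove [nnr,yxjij] add [cbafp,tywrv] -> 7 lines: rihq cqym cbafp tywrv kli vcqth krsio
Hunk 2: at line 1 remove [cqym] add [tkg] -> 7 lines: rihq tkg cbafp tywrv kli vcqth krsio
Hunk 3: at line 1 remove [cbafp,tywrv,kli] add [xtl] -> 5 lines: rihq tkg xtl vcqth krsio
Hunk 4: at line 1 remove [tkg,xtl,vcqth] add [fhn,oeym] -> 4 lines: rihq fhn oeym krsio
Hunk 5: at line 1 remove [fhn] add [pkqq,tjbzo,ackhk] -> 6 lines: rihq pkqq tjbzo ackhk oeym krsio
Hunk 6: at line 1 remove [tjbzo] add [dba,nvilk] -> 7 lines: rihq pkqq dba nvilk ackhk oeym krsio
Hunk 7: at line 1 remove [dba,nvilk] add [zcyka,kuvai,neqc] -> 8 lines: rihq pkqq zcyka kuvai neqc ackhk oeym krsio
Final line count: 8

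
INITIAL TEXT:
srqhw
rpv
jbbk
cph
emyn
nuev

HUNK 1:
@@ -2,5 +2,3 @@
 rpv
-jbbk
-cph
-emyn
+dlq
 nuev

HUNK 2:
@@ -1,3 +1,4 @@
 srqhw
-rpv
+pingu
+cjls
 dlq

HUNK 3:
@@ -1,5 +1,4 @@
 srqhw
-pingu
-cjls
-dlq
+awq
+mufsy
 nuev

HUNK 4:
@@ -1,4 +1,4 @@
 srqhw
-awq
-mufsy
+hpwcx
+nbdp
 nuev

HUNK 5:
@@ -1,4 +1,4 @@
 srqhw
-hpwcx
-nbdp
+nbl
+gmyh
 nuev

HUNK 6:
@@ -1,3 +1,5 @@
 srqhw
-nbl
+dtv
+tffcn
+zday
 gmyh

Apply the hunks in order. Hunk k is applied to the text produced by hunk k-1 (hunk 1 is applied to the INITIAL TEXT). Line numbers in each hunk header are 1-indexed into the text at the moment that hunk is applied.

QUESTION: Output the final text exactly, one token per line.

Hunk 1: at line 2 remove [jbbk,cph,emyn] add [dlq] -> 4 lines: srqhw rpv dlq nuev
Hunk 2: at line 1 remove [rpv] add [pingu,cjls] -> 5 lines: srqhw pingu cjls dlq nuev
Hunk 3: at line 1 remove [pingu,cjls,dlq] add [awq,mufsy] -> 4 lines: srqhw awq mufsy nuev
Hunk 4: at line 1 remove [awq,mufsy] add [hpwcx,nbdp] -> 4 lines: srqhw hpwcx nbdp nuev
Hunk 5: at line 1 remove [hpwcx,nbdp] add [nbl,gmyh] -> 4 lines: srqhw nbl gmyh nuev
Hunk 6: at line 1 remove [nbl] add [dtv,tffcn,zday] -> 6 lines: srqhw dtv tffcn zday gmyh nuev

Answer: srqhw
dtv
tffcn
zday
gmyh
nuev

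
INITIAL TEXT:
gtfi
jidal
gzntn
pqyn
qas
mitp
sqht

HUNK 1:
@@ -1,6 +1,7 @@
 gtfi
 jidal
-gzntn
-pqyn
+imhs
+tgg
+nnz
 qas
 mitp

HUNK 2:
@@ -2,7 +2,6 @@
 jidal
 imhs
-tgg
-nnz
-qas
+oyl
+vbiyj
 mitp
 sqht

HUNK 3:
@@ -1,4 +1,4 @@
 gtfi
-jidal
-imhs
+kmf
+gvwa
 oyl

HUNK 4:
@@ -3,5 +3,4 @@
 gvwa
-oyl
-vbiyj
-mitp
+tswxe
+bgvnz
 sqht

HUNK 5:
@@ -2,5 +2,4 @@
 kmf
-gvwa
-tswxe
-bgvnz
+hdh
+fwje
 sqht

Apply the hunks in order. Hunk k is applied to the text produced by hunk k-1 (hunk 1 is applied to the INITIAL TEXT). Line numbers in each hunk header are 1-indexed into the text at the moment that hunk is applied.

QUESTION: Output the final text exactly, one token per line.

Hunk 1: at line 1 remove [gzntn,pqyn] add [imhs,tgg,nnz] -> 8 lines: gtfi jidal imhs tgg nnz qas mitp sqht
Hunk 2: at line 2 remove [tgg,nnz,qas] add [oyl,vbiyj] -> 7 lines: gtfi jidal imhs oyl vbiyj mitp sqht
Hunk 3: at line 1 remove [jidal,imhs] add [kmf,gvwa] -> 7 lines: gtfi kmf gvwa oyl vbiyj mitp sqht
Hunk 4: at line 3 remove [oyl,vbiyj,mitp] add [tswxe,bgvnz] -> 6 lines: gtfi kmf gvwa tswxe bgvnz sqht
Hunk 5: at line 2 remove [gvwa,tswxe,bgvnz] add [hdh,fwje] -> 5 lines: gtfi kmf hdh fwje sqht

Answer: gtfi
kmf
hdh
fwje
sqht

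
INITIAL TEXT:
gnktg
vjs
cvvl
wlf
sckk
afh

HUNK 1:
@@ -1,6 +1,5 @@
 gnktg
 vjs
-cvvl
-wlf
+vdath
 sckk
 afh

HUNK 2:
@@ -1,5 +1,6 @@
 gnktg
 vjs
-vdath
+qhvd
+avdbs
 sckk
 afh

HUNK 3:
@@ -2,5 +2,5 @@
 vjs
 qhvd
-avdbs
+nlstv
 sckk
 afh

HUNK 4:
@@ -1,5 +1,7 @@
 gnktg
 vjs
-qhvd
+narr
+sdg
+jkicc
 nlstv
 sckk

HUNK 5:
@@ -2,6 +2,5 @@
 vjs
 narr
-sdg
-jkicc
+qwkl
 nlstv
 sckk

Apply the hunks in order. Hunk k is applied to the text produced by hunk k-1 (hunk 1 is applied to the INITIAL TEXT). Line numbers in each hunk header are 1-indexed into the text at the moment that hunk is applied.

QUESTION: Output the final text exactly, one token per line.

Answer: gnktg
vjs
narr
qwkl
nlstv
sckk
afh

Derivation:
Hunk 1: at line 1 remove [cvvl,wlf] add [vdath] -> 5 lines: gnktg vjs vdath sckk afh
Hunk 2: at line 1 remove [vdath] add [qhvd,avdbs] -> 6 lines: gnktg vjs qhvd avdbs sckk afh
Hunk 3: at line 2 remove [avdbs] add [nlstv] -> 6 lines: gnktg vjs qhvd nlstv sckk afh
Hunk 4: at line 1 remove [qhvd] add [narr,sdg,jkicc] -> 8 lines: gnktg vjs narr sdg jkicc nlstv sckk afh
Hunk 5: at line 2 remove [sdg,jkicc] add [qwkl] -> 7 lines: gnktg vjs narr qwkl nlstv sckk afh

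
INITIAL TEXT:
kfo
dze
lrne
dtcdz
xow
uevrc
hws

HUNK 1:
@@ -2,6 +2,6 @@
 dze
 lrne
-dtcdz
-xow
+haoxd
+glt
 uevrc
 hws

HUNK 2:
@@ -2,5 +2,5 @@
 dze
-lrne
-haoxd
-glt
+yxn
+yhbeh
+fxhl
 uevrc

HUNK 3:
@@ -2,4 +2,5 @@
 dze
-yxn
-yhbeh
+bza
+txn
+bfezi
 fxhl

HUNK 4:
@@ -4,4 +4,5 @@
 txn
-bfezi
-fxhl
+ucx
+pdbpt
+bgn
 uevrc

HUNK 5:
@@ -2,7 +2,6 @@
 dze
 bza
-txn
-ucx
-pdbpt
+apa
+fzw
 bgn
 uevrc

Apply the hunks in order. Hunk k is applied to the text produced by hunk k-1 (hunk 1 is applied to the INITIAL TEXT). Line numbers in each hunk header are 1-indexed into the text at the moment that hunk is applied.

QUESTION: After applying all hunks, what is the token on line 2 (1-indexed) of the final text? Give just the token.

Answer: dze

Derivation:
Hunk 1: at line 2 remove [dtcdz,xow] add [haoxd,glt] -> 7 lines: kfo dze lrne haoxd glt uevrc hws
Hunk 2: at line 2 remove [lrne,haoxd,glt] add [yxn,yhbeh,fxhl] -> 7 lines: kfo dze yxn yhbeh fxhl uevrc hws
Hunk 3: at line 2 remove [yxn,yhbeh] add [bza,txn,bfezi] -> 8 lines: kfo dze bza txn bfezi fxhl uevrc hws
Hunk 4: at line 4 remove [bfezi,fxhl] add [ucx,pdbpt,bgn] -> 9 lines: kfo dze bza txn ucx pdbpt bgn uevrc hws
Hunk 5: at line 2 remove [txn,ucx,pdbpt] add [apa,fzw] -> 8 lines: kfo dze bza apa fzw bgn uevrc hws
Final line 2: dze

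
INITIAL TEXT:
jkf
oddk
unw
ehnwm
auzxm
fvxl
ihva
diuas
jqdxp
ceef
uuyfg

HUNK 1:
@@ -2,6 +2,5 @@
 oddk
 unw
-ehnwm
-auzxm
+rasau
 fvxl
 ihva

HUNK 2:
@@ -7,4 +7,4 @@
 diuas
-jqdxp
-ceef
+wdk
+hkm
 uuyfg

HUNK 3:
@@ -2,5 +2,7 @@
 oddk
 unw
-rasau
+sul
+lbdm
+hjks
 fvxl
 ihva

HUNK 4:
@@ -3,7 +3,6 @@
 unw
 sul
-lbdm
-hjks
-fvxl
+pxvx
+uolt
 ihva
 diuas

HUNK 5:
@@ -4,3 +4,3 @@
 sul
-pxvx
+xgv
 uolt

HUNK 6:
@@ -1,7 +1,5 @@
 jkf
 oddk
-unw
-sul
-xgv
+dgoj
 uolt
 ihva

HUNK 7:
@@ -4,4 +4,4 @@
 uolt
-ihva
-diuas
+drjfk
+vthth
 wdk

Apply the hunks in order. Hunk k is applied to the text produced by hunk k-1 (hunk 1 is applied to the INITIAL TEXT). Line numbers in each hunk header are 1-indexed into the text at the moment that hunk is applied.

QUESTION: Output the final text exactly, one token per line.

Hunk 1: at line 2 remove [ehnwm,auzxm] add [rasau] -> 10 lines: jkf oddk unw rasau fvxl ihva diuas jqdxp ceef uuyfg
Hunk 2: at line 7 remove [jqdxp,ceef] add [wdk,hkm] -> 10 lines: jkf oddk unw rasau fvxl ihva diuas wdk hkm uuyfg
Hunk 3: at line 2 remove [rasau] add [sul,lbdm,hjks] -> 12 lines: jkf oddk unw sul lbdm hjks fvxl ihva diuas wdk hkm uuyfg
Hunk 4: at line 3 remove [lbdm,hjks,fvxl] add [pxvx,uolt] -> 11 lines: jkf oddk unw sul pxvx uolt ihva diuas wdk hkm uuyfg
Hunk 5: at line 4 remove [pxvx] add [xgv] -> 11 lines: jkf oddk unw sul xgv uolt ihva diuas wdk hkm uuyfg
Hunk 6: at line 1 remove [unw,sul,xgv] add [dgoj] -> 9 lines: jkf oddk dgoj uolt ihva diuas wdk hkm uuyfg
Hunk 7: at line 4 remove [ihva,diuas] add [drjfk,vthth] -> 9 lines: jkf oddk dgoj uolt drjfk vthth wdk hkm uuyfg

Answer: jkf
oddk
dgoj
uolt
drjfk
vthth
wdk
hkm
uuyfg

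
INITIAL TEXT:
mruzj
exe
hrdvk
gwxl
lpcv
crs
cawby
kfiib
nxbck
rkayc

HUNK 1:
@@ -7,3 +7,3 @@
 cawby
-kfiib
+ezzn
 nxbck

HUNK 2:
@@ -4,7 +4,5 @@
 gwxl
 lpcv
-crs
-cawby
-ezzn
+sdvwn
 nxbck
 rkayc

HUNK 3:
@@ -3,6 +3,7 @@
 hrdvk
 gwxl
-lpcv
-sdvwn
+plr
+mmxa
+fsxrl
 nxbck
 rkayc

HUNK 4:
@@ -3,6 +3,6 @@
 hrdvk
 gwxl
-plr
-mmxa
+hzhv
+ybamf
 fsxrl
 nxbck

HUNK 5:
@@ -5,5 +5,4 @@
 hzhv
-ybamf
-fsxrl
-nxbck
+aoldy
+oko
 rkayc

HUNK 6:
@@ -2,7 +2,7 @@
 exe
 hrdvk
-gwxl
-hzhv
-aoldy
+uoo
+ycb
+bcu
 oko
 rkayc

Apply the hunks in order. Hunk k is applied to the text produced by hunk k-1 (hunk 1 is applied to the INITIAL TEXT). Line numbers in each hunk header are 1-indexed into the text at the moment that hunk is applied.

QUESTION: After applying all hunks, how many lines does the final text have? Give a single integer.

Hunk 1: at line 7 remove [kfiib] add [ezzn] -> 10 lines: mruzj exe hrdvk gwxl lpcv crs cawby ezzn nxbck rkayc
Hunk 2: at line 4 remove [crs,cawby,ezzn] add [sdvwn] -> 8 lines: mruzj exe hrdvk gwxl lpcv sdvwn nxbck rkayc
Hunk 3: at line 3 remove [lpcv,sdvwn] add [plr,mmxa,fsxrl] -> 9 lines: mruzj exe hrdvk gwxl plr mmxa fsxrl nxbck rkayc
Hunk 4: at line 3 remove [plr,mmxa] add [hzhv,ybamf] -> 9 lines: mruzj exe hrdvk gwxl hzhv ybamf fsxrl nxbck rkayc
Hunk 5: at line 5 remove [ybamf,fsxrl,nxbck] add [aoldy,oko] -> 8 lines: mruzj exe hrdvk gwxl hzhv aoldy oko rkayc
Hunk 6: at line 2 remove [gwxl,hzhv,aoldy] add [uoo,ycb,bcu] -> 8 lines: mruzj exe hrdvk uoo ycb bcu oko rkayc
Final line count: 8

Answer: 8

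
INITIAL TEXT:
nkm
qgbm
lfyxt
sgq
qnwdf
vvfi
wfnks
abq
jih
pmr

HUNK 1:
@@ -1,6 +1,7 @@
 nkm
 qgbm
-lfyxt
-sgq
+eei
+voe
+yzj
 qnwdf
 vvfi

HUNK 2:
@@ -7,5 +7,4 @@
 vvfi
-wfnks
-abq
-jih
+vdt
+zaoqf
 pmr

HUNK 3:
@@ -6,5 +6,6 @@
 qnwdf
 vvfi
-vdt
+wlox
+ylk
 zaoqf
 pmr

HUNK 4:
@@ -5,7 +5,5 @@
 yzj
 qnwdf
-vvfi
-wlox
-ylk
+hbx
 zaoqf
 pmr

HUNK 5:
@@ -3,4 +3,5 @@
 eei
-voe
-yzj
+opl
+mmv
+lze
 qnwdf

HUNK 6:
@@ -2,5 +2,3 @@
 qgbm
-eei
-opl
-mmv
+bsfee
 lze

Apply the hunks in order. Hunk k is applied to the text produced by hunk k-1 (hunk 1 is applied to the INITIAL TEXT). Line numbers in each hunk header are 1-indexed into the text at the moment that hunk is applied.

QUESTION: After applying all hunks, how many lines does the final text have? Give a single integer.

Answer: 8

Derivation:
Hunk 1: at line 1 remove [lfyxt,sgq] add [eei,voe,yzj] -> 11 lines: nkm qgbm eei voe yzj qnwdf vvfi wfnks abq jih pmr
Hunk 2: at line 7 remove [wfnks,abq,jih] add [vdt,zaoqf] -> 10 lines: nkm qgbm eei voe yzj qnwdf vvfi vdt zaoqf pmr
Hunk 3: at line 6 remove [vdt] add [wlox,ylk] -> 11 lines: nkm qgbm eei voe yzj qnwdf vvfi wlox ylk zaoqf pmr
Hunk 4: at line 5 remove [vvfi,wlox,ylk] add [hbx] -> 9 lines: nkm qgbm eei voe yzj qnwdf hbx zaoqf pmr
Hunk 5: at line 3 remove [voe,yzj] add [opl,mmv,lze] -> 10 lines: nkm qgbm eei opl mmv lze qnwdf hbx zaoqf pmr
Hunk 6: at line 2 remove [eei,opl,mmv] add [bsfee] -> 8 lines: nkm qgbm bsfee lze qnwdf hbx zaoqf pmr
Final line count: 8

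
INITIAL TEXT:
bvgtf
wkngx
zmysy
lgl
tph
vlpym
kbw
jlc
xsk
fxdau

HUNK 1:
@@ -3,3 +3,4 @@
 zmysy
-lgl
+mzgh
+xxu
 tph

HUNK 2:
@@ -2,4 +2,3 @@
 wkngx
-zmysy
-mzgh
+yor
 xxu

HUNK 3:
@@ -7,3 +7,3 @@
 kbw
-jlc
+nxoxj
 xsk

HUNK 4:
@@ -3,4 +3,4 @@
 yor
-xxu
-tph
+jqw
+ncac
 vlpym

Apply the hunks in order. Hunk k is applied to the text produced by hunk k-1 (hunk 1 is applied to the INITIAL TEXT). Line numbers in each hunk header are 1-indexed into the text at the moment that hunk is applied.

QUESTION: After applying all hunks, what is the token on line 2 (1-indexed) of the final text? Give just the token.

Answer: wkngx

Derivation:
Hunk 1: at line 3 remove [lgl] add [mzgh,xxu] -> 11 lines: bvgtf wkngx zmysy mzgh xxu tph vlpym kbw jlc xsk fxdau
Hunk 2: at line 2 remove [zmysy,mzgh] add [yor] -> 10 lines: bvgtf wkngx yor xxu tph vlpym kbw jlc xsk fxdau
Hunk 3: at line 7 remove [jlc] add [nxoxj] -> 10 lines: bvgtf wkngx yor xxu tph vlpym kbw nxoxj xsk fxdau
Hunk 4: at line 3 remove [xxu,tph] add [jqw,ncac] -> 10 lines: bvgtf wkngx yor jqw ncac vlpym kbw nxoxj xsk fxdau
Final line 2: wkngx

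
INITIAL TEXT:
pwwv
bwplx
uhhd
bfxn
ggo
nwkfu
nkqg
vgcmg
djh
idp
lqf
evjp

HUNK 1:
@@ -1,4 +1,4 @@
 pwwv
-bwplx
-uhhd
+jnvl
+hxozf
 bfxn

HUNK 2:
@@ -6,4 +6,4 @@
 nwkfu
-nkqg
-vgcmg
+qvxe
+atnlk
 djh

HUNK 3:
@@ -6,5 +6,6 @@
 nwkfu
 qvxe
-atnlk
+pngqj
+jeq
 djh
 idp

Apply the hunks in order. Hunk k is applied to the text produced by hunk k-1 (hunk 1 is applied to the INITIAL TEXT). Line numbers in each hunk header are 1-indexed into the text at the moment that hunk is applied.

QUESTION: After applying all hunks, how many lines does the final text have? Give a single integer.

Answer: 13

Derivation:
Hunk 1: at line 1 remove [bwplx,uhhd] add [jnvl,hxozf] -> 12 lines: pwwv jnvl hxozf bfxn ggo nwkfu nkqg vgcmg djh idp lqf evjp
Hunk 2: at line 6 remove [nkqg,vgcmg] add [qvxe,atnlk] -> 12 lines: pwwv jnvl hxozf bfxn ggo nwkfu qvxe atnlk djh idp lqf evjp
Hunk 3: at line 6 remove [atnlk] add [pngqj,jeq] -> 13 lines: pwwv jnvl hxozf bfxn ggo nwkfu qvxe pngqj jeq djh idp lqf evjp
Final line count: 13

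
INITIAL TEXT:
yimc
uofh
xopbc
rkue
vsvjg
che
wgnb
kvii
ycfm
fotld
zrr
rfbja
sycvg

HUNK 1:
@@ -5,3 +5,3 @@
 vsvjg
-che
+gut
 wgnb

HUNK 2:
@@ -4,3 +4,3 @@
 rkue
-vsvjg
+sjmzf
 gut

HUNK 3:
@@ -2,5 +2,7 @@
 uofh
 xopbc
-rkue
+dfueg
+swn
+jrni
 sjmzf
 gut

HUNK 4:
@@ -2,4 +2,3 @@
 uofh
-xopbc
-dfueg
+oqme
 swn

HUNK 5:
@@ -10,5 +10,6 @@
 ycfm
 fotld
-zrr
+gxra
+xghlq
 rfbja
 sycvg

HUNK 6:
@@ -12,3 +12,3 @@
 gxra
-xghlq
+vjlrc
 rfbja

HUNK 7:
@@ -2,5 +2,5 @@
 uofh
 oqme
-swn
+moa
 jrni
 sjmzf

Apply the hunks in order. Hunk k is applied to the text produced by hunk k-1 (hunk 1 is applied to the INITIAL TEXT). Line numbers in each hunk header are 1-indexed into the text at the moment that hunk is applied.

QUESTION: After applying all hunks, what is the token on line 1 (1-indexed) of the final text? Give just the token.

Answer: yimc

Derivation:
Hunk 1: at line 5 remove [che] add [gut] -> 13 lines: yimc uofh xopbc rkue vsvjg gut wgnb kvii ycfm fotld zrr rfbja sycvg
Hunk 2: at line 4 remove [vsvjg] add [sjmzf] -> 13 lines: yimc uofh xopbc rkue sjmzf gut wgnb kvii ycfm fotld zrr rfbja sycvg
Hunk 3: at line 2 remove [rkue] add [dfueg,swn,jrni] -> 15 lines: yimc uofh xopbc dfueg swn jrni sjmzf gut wgnb kvii ycfm fotld zrr rfbja sycvg
Hunk 4: at line 2 remove [xopbc,dfueg] add [oqme] -> 14 lines: yimc uofh oqme swn jrni sjmzf gut wgnb kvii ycfm fotld zrr rfbja sycvg
Hunk 5: at line 10 remove [zrr] add [gxra,xghlq] -> 15 lines: yimc uofh oqme swn jrni sjmzf gut wgnb kvii ycfm fotld gxra xghlq rfbja sycvg
Hunk 6: at line 12 remove [xghlq] add [vjlrc] -> 15 lines: yimc uofh oqme swn jrni sjmzf gut wgnb kvii ycfm fotld gxra vjlrc rfbja sycvg
Hunk 7: at line 2 remove [swn] add [moa] -> 15 lines: yimc uofh oqme moa jrni sjmzf gut wgnb kvii ycfm fotld gxra vjlrc rfbja sycvg
Final line 1: yimc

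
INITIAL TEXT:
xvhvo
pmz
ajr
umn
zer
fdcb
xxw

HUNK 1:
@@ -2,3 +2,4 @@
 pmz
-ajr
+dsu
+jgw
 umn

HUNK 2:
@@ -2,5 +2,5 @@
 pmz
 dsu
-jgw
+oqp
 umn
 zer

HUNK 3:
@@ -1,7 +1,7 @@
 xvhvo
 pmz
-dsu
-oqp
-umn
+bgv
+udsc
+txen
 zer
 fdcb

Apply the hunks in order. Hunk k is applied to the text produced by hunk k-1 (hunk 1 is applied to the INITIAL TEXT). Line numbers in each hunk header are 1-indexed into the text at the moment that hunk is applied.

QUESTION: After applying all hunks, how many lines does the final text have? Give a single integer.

Answer: 8

Derivation:
Hunk 1: at line 2 remove [ajr] add [dsu,jgw] -> 8 lines: xvhvo pmz dsu jgw umn zer fdcb xxw
Hunk 2: at line 2 remove [jgw] add [oqp] -> 8 lines: xvhvo pmz dsu oqp umn zer fdcb xxw
Hunk 3: at line 1 remove [dsu,oqp,umn] add [bgv,udsc,txen] -> 8 lines: xvhvo pmz bgv udsc txen zer fdcb xxw
Final line count: 8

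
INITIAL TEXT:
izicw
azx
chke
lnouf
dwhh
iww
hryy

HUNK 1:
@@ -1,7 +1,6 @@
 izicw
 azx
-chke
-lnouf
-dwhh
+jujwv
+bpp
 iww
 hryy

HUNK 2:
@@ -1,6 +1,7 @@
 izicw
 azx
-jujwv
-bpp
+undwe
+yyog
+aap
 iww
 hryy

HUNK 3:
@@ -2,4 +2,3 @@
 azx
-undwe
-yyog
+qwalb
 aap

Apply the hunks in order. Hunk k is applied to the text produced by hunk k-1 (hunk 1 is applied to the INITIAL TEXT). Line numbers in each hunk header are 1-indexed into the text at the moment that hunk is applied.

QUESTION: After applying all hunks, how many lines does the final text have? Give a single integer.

Hunk 1: at line 1 remove [chke,lnouf,dwhh] add [jujwv,bpp] -> 6 lines: izicw azx jujwv bpp iww hryy
Hunk 2: at line 1 remove [jujwv,bpp] add [undwe,yyog,aap] -> 7 lines: izicw azx undwe yyog aap iww hryy
Hunk 3: at line 2 remove [undwe,yyog] add [qwalb] -> 6 lines: izicw azx qwalb aap iww hryy
Final line count: 6

Answer: 6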